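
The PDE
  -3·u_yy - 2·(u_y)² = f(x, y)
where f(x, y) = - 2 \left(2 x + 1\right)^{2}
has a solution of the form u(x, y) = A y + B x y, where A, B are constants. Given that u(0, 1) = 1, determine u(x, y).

Answer: u(x, y) = 2 x y + y

Derivation:
Substitute the ansatz u = A y + B x y into the left-hand side.
Derivatives of the ansatz:
  u_yy = 0
  u_y = A + B x
Term by term:
  -3·u_yy = 0
  -2·(u_y)² = - 2 A^{2} - 4 A B x - 2 B^{2} x^{2}
So the left-hand side equals
  - 2 A^{2} - 4 A B x - 2 B^{2} x^{2}
This must equal f(x, y) identically; expanded, f = - 8 x^{2} - 8 x - 2.
Matching coefficients of the independent functions:
  [constant term]:  - 2 A^{2} = -2
  [x]:  - 4 A B = -8
  [x^{2}]:  - 2 B^{2} = -8
These equations allow (A, B) = (-1, -2) or (1, 2).
Impose the point condition(s):
  u(0, 1) = 1  ⟹  A = 1
Only A = 1, B = 2 satisfies everything.
Hence u(x, y) = 2 x y + y.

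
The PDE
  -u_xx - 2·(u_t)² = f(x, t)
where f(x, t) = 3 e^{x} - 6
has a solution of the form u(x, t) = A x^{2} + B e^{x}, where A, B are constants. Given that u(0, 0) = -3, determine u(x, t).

Substitute the ansatz u = A x^{2} + B e^{x} into the left-hand side.
Derivatives of the ansatz:
  u_xx = 2 A + B e^{x}
  u_t = 0
Term by term:
  -u_xx = - 2 A - B e^{x}
  -2·(u_t)² = 0
So the left-hand side equals
  - 2 A - B e^{x}
This must equal f(x, t) = 3 e^{x} - 6 identically.
Matching coefficients of the independent functions:
  [constant term]:  - 2 A = -6
  [e^{x}]:  - B = 3
Solving: A = 3, B = -3.
Check against the point condition:
  u(0, 0) = -3  ⟹  B = -3  ✓
Hence u(x, t) = 3 x^{2} - 3 e^{x}.

Answer: u(x, t) = 3 x^{2} - 3 e^{x}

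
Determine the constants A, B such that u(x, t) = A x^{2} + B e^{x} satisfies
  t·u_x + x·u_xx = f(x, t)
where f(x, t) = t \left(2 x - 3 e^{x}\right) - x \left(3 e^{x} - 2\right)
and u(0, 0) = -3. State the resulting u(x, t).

Substitute the ansatz u = A x^{2} + B e^{x} into the left-hand side.
Derivatives of the ansatz:
  u_x = 2 A x + B e^{x}
  u_xx = 2 A + B e^{x}
Term by term:
  t·u_x = 2 A t x + B t e^{x}
  x·u_xx = 2 A x + B x e^{x}
So the left-hand side equals
  2 A t x + 2 A x + B t e^{x} + B x e^{x}
This must equal f(x, t) = t \left(2 x - 3 e^{x}\right) - x \left(3 e^{x} - 2\right) identically.
Matching coefficients of the independent functions:
  [x, t x]:  2 A = 2
  [t e^{x}, x e^{x}]:  B = -3
Solving: A = 1, B = -3.
Check against the point condition:
  u(0, 0) = -3  ⟹  B = -3  ✓
Hence u(x, t) = x^{2} - 3 e^{x}.

Answer: u(x, t) = x^{2} - 3 e^{x}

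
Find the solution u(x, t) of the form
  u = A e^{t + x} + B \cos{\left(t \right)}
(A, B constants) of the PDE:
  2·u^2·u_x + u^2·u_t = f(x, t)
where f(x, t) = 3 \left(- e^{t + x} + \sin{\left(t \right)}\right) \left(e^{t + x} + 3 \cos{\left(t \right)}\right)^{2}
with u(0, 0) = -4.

Substitute the ansatz u = A e^{t + x} + B \cos{\left(t \right)} into the left-hand side.
Derivatives of the ansatz:
  u_x = A e^{t} e^{x}
  u_t = A e^{t} e^{x} - B \sin{\left(t \right)}
Term by term:
  2·u^2·u_x = 2 A^{3} e^{3 t} e^{3 x} + 4 A^{2} B e^{2 t} e^{2 x} \cos{\left(t \right)} + 2 A B^{2} e^{t} e^{x} \cos^{2}{\left(t \right)}
  u^2·u_t = A^{3} e^{3 t} e^{3 x} - A^{2} B e^{2 t} e^{2 x} \sin{\left(t \right)} + 2 A^{2} B e^{2 t} e^{2 x} \cos{\left(t \right)} - 2 A B^{2} e^{t} e^{x} \sin{\left(t \right)} \cos{\left(t \right)} + A B^{2} e^{t} e^{x} \cos^{2}{\left(t \right)} - B^{3} \sin{\left(t \right)} \cos^{2}{\left(t \right)}
So the left-hand side equals
  3 A^{3} e^{3 t} e^{3 x} - A^{2} B e^{2 t} e^{2 x} \sin{\left(t \right)} + 6 A^{2} B e^{2 t} e^{2 x} \cos{\left(t \right)} - 2 A B^{2} e^{t} e^{x} \sin{\left(t \right)} \cos{\left(t \right)} + 3 A B^{2} e^{t} e^{x} \cos^{2}{\left(t \right)} - B^{3} \sin{\left(t \right)} \cos^{2}{\left(t \right)}
This must equal f(x, t) identically; expanded, f = - 3 e^{3 t} e^{3 x} + 3 e^{2 t} e^{2 x} \sin{\left(t \right)} - 18 e^{2 t} e^{2 x} \cos{\left(t \right)} + 18 e^{t} e^{x} \sin{\left(t \right)} \cos{\left(t \right)} - 27 e^{t} e^{x} \cos^{2}{\left(t \right)} + 27 \sin{\left(t \right)} \cos^{2}{\left(t \right)}.
Matching coefficients of the independent functions:
  [e^{3 t} e^{3 x}]:  3 A^{3} = -3
  [\sin{\left(t \right)} \cos^{2}{\left(t \right)}]:  - B^{3} = 27
  [e^{t} e^{x} \cos^{2}{\left(t \right)}]:  3 A B^{2} = -27
  [e^{2 t} e^{2 x} \sin{\left(t \right)}]:  - A^{2} B = 3
  [e^{2 t} e^{2 x} \cos{\left(t \right)}]:  6 A^{2} B = -18
  [e^{t} e^{x} \sin{\left(t \right)} \cos{\left(t \right)}]:  - 2 A B^{2} = 18
Solving: A = -1, B = -3.
Check against the point condition:
  u(0, 0) = -4  ⟹  A + B = -4  ✓
Hence u(x, t) = - e^{t + x} - 3 \cos{\left(t \right)}.

Answer: u(x, t) = - e^{t + x} - 3 \cos{\left(t \right)}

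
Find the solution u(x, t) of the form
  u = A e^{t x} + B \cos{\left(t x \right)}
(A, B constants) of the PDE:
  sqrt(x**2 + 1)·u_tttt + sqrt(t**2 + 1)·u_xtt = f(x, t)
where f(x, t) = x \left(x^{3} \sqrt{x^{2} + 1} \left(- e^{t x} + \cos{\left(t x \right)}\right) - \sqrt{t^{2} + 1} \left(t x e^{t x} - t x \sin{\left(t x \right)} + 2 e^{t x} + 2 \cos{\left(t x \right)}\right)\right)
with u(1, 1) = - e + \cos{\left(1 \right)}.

Answer: u(x, t) = - e^{t x} + \cos{\left(t x \right)}

Derivation:
Substitute the ansatz u = A e^{t x} + B \cos{\left(t x \right)} into the left-hand side.
Derivatives of the ansatz:
  u_tttt = A x^{4} e^{t x} + B x^{4} \cos{\left(t x \right)}
  u_xtt = A t x^{2} e^{t x} + 2 A x e^{t x} + B t x^{2} \sin{\left(t x \right)} - 2 B x \cos{\left(t x \right)}
Term by term:
  sqrt(x**2 + 1)·u_tttt = A x^{4} \sqrt{x^{2} + 1} e^{t x} + B x^{4} \sqrt{x^{2} + 1} \cos{\left(t x \right)}
  sqrt(t**2 + 1)·u_xtt = A t x^{2} \sqrt{t^{2} + 1} e^{t x} + 2 A x \sqrt{t^{2} + 1} e^{t x} + B t x^{2} \sqrt{t^{2} + 1} \sin{\left(t x \right)} - 2 B x \sqrt{t^{2} + 1} \cos{\left(t x \right)}
So the left-hand side equals
  A t x^{2} \sqrt{t^{2} + 1} e^{t x} + A x^{4} \sqrt{x^{2} + 1} e^{t x} + 2 A x \sqrt{t^{2} + 1} e^{t x} + B t x^{2} \sqrt{t^{2} + 1} \sin{\left(t x \right)} + B x^{4} \sqrt{x^{2} + 1} \cos{\left(t x \right)} - 2 B x \sqrt{t^{2} + 1} \cos{\left(t x \right)}
This must equal f(x, t) identically; expanded, f = - t x^{2} \sqrt{t^{2} + 1} e^{t x} + t x^{2} \sqrt{t^{2} + 1} \sin{\left(t x \right)} - x^{4} \sqrt{x^{2} + 1} e^{t x} + x^{4} \sqrt{x^{2} + 1} \cos{\left(t x \right)} - 2 x \sqrt{t^{2} + 1} e^{t x} - 2 x \sqrt{t^{2} + 1} \cos{\left(t x \right)}.
Matching coefficients of the independent functions:
  [x \sqrt{t^{2} + 1} e^{t x}]:  2 A = -2
  [x \sqrt{t^{2} + 1} \cos{\left(t x \right)}]:  - 2 B = -2
  [x^{4} \sqrt{x^{2} + 1} e^{t x}, t x^{2} \sqrt{t^{2} + 1} e^{t x}]:  A = -1
  [x^{4} \sqrt{x^{2} + 1} \cos{\left(t x \right)}, t x^{2} \sqrt{t^{2} + 1} \sin{\left(t x \right)}]:  B = 1
Solving: A = -1, B = 1.
Check against the point condition:
  u(1, 1) = - e + \cos{\left(1 \right)}  ⟹  e A + B \cos{\left(1 \right)} = - e + \cos{\left(1 \right)}  ✓
Hence u(x, t) = - e^{t x} + \cos{\left(t x \right)}.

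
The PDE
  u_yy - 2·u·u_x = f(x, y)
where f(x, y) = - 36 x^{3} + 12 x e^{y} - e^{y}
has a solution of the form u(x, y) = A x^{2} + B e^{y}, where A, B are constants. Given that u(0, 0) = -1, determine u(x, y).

Substitute the ansatz u = A x^{2} + B e^{y} into the left-hand side.
Derivatives of the ansatz:
  u_yy = B e^{y}
  u_x = 2 A x
Term by term:
  u_yy = B e^{y}
  -2·u·u_x = - 4 A^{2} x^{3} - 4 A B x e^{y}
So the left-hand side equals
  - 4 A^{2} x^{3} - 4 A B x e^{y} + B e^{y}
This must equal f(x, y) = - 36 x^{3} + 12 x e^{y} - e^{y} identically.
Matching coefficients of the independent functions:
  [x^{3}]:  - 4 A^{2} = -36
  [x e^{y}]:  - 4 A B = 12
  [e^{y}]:  B = -1
Solving: A = 3, B = -1.
Check against the point condition:
  u(0, 0) = -1  ⟹  B = -1  ✓
Hence u(x, y) = 3 x^{2} - e^{y}.

Answer: u(x, y) = 3 x^{2} - e^{y}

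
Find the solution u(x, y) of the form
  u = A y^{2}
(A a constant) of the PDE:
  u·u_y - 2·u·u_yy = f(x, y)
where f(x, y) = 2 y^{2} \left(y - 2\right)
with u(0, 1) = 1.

Substitute the ansatz u = A y^{2} into the left-hand side.
Derivatives of the ansatz:
  u_y = 2 A y
  u_yy = 2 A
Term by term:
  u·u_y = 2 A^{2} y^{3}
  -2·u·u_yy = - 4 A^{2} y^{2}
So the left-hand side equals
  2 A^{2} y^{3} - 4 A^{2} y^{2}
This must equal f(x, y) identically; expanded, f = 2 y^{3} - 4 y^{2}.
Matching coefficients of the independent functions:
  [y^{2}]:  - 4 A^{2} = -4
  [y^{3}]:  2 A^{2} = 2
These equations allow (A) = (-1) or (1).
Impose the point condition(s):
  u(0, 1) = 1  ⟹  A = 1
Only A = 1 satisfies everything.
Hence u(x, y) = y^{2}.

Answer: u(x, y) = y^{2}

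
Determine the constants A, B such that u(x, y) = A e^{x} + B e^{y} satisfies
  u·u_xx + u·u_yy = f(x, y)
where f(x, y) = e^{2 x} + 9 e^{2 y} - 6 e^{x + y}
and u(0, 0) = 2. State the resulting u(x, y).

Substitute the ansatz u = A e^{x} + B e^{y} into the left-hand side.
Derivatives of the ansatz:
  u_xx = A e^{x}
  u_yy = B e^{y}
Term by term:
  u·u_xx = A^{2} e^{2 x} + A B e^{x} e^{y}
  u·u_yy = A B e^{x} e^{y} + B^{2} e^{2 y}
So the left-hand side equals
  A^{2} e^{2 x} + 2 A B e^{x} e^{y} + B^{2} e^{2 y}
This must equal f(x, y) identically; expanded, f = e^{2 x} - 6 e^{x} e^{y} + 9 e^{2 y}.
Matching coefficients of the independent functions:
  [e^{x} e^{y}]:  2 A B = -6
  [e^{2 x}]:  A^{2} = 1
  [e^{2 y}]:  B^{2} = 9
These equations allow (A, B) = (-1, 3) or (1, -3).
Impose the point condition(s):
  u(0, 0) = 2  ⟹  A + B = 2
Only A = -1, B = 3 satisfies everything.
Hence u(x, y) = - e^{x} + 3 e^{y}.

Answer: u(x, y) = - e^{x} + 3 e^{y}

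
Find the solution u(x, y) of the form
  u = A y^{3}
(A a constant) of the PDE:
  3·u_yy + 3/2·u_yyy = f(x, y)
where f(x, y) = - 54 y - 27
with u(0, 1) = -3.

Answer: u(x, y) = - 3 y^{3}

Derivation:
Substitute the ansatz u = A y^{3} into the left-hand side.
Derivatives of the ansatz:
  u_yy = 6 A y
  u_yyy = 6 A
Term by term:
  3·u_yy = 18 A y
  3/2·u_yyy = 9 A
So the left-hand side equals
  18 A y + 9 A
This must equal f(x, y) = - 54 y - 27 identically.
Matching coefficients of the independent functions:
  [constant term]:  9 A = -27
  [y]:  18 A = -54
Solving: A = -3.
Check against the point condition:
  u(0, 1) = -3  ⟹  A = -3  ✓
Hence u(x, y) = - 3 y^{3}.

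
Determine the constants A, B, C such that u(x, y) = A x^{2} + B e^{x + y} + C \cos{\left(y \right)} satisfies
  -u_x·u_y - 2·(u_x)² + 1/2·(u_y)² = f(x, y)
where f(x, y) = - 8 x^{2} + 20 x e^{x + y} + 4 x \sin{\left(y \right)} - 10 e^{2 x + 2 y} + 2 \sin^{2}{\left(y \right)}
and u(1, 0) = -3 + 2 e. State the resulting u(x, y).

Answer: u(x, y) = - x^{2} + 2 e^{x + y} - 2 \cos{\left(y \right)}

Derivation:
Substitute the ansatz u = A x^{2} + B e^{x + y} + C \cos{\left(y \right)} into the left-hand side.
Derivatives of the ansatz:
  u_x = 2 A x + B e^{x} e^{y}
  u_y = B e^{x} e^{y} - C \sin{\left(y \right)}
Term by term:
  -u_x·u_y = - 2 A B x e^{x} e^{y} + 2 A C x \sin{\left(y \right)} - B^{2} e^{2 x} e^{2 y} + B C e^{x} e^{y} \sin{\left(y \right)}
  -2·(u_x)² = - 8 A^{2} x^{2} - 8 A B x e^{x} e^{y} - 2 B^{2} e^{2 x} e^{2 y}
  1/2·(u_y)² = \frac{B^{2} e^{2 x} e^{2 y}}{2} - B C e^{x} e^{y} \sin{\left(y \right)} + \frac{C^{2} \sin^{2}{\left(y \right)}}{2}
So the left-hand side equals
  - 8 A^{2} x^{2} - 10 A B x e^{x} e^{y} + 2 A C x \sin{\left(y \right)} - \frac{5 B^{2} e^{2 x} e^{2 y}}{2} + \frac{C^{2} \sin^{2}{\left(y \right)}}{2}
This must equal f(x, y) identically; expanded, f = - 8 x^{2} + 20 x e^{x} e^{y} + 4 x \sin{\left(y \right)} - 10 e^{2 x} e^{2 y} + 2 \sin^{2}{\left(y \right)}.
Matching coefficients of the independent functions:
  [x^{2}]:  - 8 A^{2} = -8
  [x \sin{\left(y \right)}]:  2 A C = 4
  [e^{2 x} e^{2 y}]:  - \frac{5 B^{2}}{2} = -10
  [x e^{x} e^{y}]:  - 10 A B = 20
  [\sin^{2}{\left(y \right)}]:  \frac{C^{2}}{2} = 2
These equations allow (A, B, C) = (-1, 2, -2) or (1, -2, 2).
Impose the point condition(s):
  u(1, 0) = -3 + 2 e  ⟹  A + e B + C = -3 + 2 e
Only A = -1, B = 2, C = -2 satisfies everything.
Hence u(x, y) = - x^{2} + 2 e^{x + y} - 2 \cos{\left(y \right)}.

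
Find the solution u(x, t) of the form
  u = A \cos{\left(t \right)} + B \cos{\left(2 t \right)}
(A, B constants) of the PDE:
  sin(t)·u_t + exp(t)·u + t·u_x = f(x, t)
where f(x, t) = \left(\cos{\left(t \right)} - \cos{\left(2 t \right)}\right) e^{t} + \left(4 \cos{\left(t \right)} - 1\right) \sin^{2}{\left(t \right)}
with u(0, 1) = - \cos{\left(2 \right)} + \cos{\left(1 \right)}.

Answer: u(x, t) = \cos{\left(t \right)} - \cos{\left(2 t \right)}

Derivation:
Substitute the ansatz u = A \cos{\left(t \right)} + B \cos{\left(2 t \right)} into the left-hand side.
Derivatives of the ansatz:
  u_t = - A \sin{\left(t \right)} - 2 B \sin{\left(2 t \right)}
  u_x = 0
Term by term:
  sin(t)·u_t = - A \sin^{2}{\left(t \right)} - 2 B \sin{\left(t \right)} \sin{\left(2 t \right)}
  exp(t)·u = A e^{t} \cos{\left(t \right)} + B e^{t} \cos{\left(2 t \right)}
  t·u_x = 0
So the left-hand side equals
  A e^{t} \cos{\left(t \right)} - A \sin^{2}{\left(t \right)} + B e^{t} \cos{\left(2 t \right)} - 2 B \sin{\left(t \right)} \sin{\left(2 t \right)}
This must equal f(x, t) identically; expanded, f = e^{t} \cos{\left(t \right)} - e^{t} \cos{\left(2 t \right)} - \sin^{2}{\left(t \right)} + 2 \sin{\left(t \right)} \sin{\left(2 t \right)}.
Matching coefficients of the independent functions:
  [e^{t} \cos{\left(t \right)}]:  A = 1
  [e^{t} \cos{\left(2 t \right)}]:  B = -1
  [\sin{\left(t \right)} \sin{\left(2 t \right)}]:  - 2 B = 2
  [\sin^{2}{\left(t \right)}]:  - A = -1
Solving: A = 1, B = -1.
Check against the point condition:
  u(0, 1) = - \cos{\left(2 \right)} + \cos{\left(1 \right)}  ⟹  A \cos{\left(1 \right)} + B \cos{\left(2 \right)} = - \cos{\left(2 \right)} + \cos{\left(1 \right)}  ✓
Hence u(x, t) = \cos{\left(t \right)} - \cos{\left(2 t \right)}.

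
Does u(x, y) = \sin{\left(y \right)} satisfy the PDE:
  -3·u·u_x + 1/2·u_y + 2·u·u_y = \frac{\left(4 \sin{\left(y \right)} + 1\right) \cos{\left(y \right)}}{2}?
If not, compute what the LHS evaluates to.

Evaluate each term of the left-hand side for u = \sin{\left(y \right)}.
Derivatives:
  u_x = 0
  u_y = \cos{\left(y \right)}
Terms:
  -3·u·u_x = 0
  1/2·u_y = \frac{\cos{\left(y \right)}}{2}
  2·u·u_y = \sin{\left(2 y \right)}
Sum: LHS = \frac{\left(4 \sin{\left(y \right)} + 1\right) \cos{\left(y \right)}}{2}
This is exactly the given right-hand side, so u is a solution.

Answer: Yes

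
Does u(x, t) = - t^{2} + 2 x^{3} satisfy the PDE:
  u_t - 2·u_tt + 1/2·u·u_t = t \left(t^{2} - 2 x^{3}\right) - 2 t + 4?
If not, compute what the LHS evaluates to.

Answer: Yes

Derivation:
Evaluate each term of the left-hand side for u = - t^{2} + 2 x^{3}.
Derivatives:
  u_t = - 2 t
  u_tt = -2
Terms:
  u_t = - 2 t
  -2·u_tt = 4
  1/2·u·u_t = t \left(t^{2} - 2 x^{3}\right)
Sum: LHS = t \left(t^{2} - 2 x^{3}\right) - 2 t + 4
This is exactly the given right-hand side, so u is a solution.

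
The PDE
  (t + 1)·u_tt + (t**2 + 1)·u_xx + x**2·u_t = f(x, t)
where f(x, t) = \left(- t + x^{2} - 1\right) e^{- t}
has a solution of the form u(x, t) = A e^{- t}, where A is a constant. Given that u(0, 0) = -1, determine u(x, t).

Substitute the ansatz u = A e^{- t} into the left-hand side.
Derivatives of the ansatz:
  u_tt = A e^{- t}
  u_xx = 0
  u_t = - A e^{- t}
Term by term:
  (t + 1)·u_tt = A t e^{- t} + A e^{- t}
  (t**2 + 1)·u_xx = 0
  x**2·u_t = - A x^{2} e^{- t}
So the left-hand side equals
  A t e^{- t} - A x^{2} e^{- t} + A e^{- t}
This must equal f(x, t) identically; expanded, f = - t e^{- t} + x^{2} e^{- t} - e^{- t}.
Matching coefficients of the independent functions:
  [t e^{- t}, e^{- t}]:  A = -1
  [x^{2} e^{- t}]:  - A = 1
Solving: A = -1.
Check against the point condition:
  u(0, 0) = -1  ⟹  A = -1  ✓
Hence u(x, t) = - e^{- t}.

Answer: u(x, t) = - e^{- t}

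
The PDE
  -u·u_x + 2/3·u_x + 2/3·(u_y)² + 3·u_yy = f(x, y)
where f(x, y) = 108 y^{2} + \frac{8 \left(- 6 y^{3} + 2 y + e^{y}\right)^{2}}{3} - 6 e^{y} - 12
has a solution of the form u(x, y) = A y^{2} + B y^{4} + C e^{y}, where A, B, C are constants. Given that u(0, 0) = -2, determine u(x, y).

Substitute the ansatz u = A y^{2} + B y^{4} + C e^{y} into the left-hand side.
Derivatives of the ansatz:
  u_x = 0
  u_y = 2 A y + 4 B y^{3} + C e^{y}
  u_yy = 2 A + 12 B y^{2} + C e^{y}
Term by term:
  -u·u_x = 0
  2/3·u_x = 0
  2/3·(u_y)² = \frac{8 A^{2} y^{2}}{3} + \frac{32 A B y^{4}}{3} + \frac{8 A C y e^{y}}{3} + \frac{32 B^{2} y^{6}}{3} + \frac{16 B C y^{3} e^{y}}{3} + \frac{2 C^{2} e^{2 y}}{3}
  3·u_yy = 6 A + 36 B y^{2} + 3 C e^{y}
So the left-hand side equals
  \frac{8 A^{2} y^{2}}{3} + \frac{32 A B y^{4}}{3} + \frac{8 A C y e^{y}}{3} + 6 A + \frac{32 B^{2} y^{6}}{3} + \frac{16 B C y^{3} e^{y}}{3} + 36 B y^{2} + \frac{2 C^{2} e^{2 y}}{3} + 3 C e^{y}
This must equal f(x, y) identically; expanded, f = 96 y^{6} - 64 y^{4} - 32 y^{3} e^{y} + \frac{356 y^{2}}{3} + \frac{32 y e^{y}}{3} + \frac{8 e^{2 y}}{3} - 6 e^{y} - 12.
Matching coefficients of the independent functions:
  [constant term]:  6 A = -12
  [y^{2}]:  \frac{8 A^{2}}{3} + 36 B = \frac{356}{3}
  [y^{4}]:  \frac{32 A B}{3} = -64
  [y^{6}]:  \frac{32 B^{2}}{3} = 96
  [y e^{y}]:  \frac{8 A C}{3} = \frac{32}{3}
  [y^{3} e^{y}]:  \frac{16 B C}{3} = -32
  [e^{y}]:  3 C = -6
  [e^{2 y}]:  \frac{2 C^{2}}{3} = \frac{8}{3}
Solving: A = -2, B = 3, C = -2.
Check against the point condition:
  u(0, 0) = -2  ⟹  C = -2  ✓
Hence u(x, y) = 3 y^{4} - 2 y^{2} - 2 e^{y}.

Answer: u(x, y) = 3 y^{4} - 2 y^{2} - 2 e^{y}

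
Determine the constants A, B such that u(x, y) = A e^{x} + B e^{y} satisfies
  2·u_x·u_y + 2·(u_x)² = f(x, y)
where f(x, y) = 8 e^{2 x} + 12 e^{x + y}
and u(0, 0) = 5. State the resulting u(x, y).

Substitute the ansatz u = A e^{x} + B e^{y} into the left-hand side.
Derivatives of the ansatz:
  u_x = A e^{x}
  u_y = B e^{y}
Term by term:
  2·u_x·u_y = 2 A B e^{x} e^{y}
  2·(u_x)² = 2 A^{2} e^{2 x}
So the left-hand side equals
  2 A^{2} e^{2 x} + 2 A B e^{x} e^{y}
This must equal f(x, y) identically; expanded, f = 8 e^{2 x} + 12 e^{x} e^{y}.
Matching coefficients of the independent functions:
  [e^{x} e^{y}]:  2 A B = 12
  [e^{2 x}]:  2 A^{2} = 8
These equations allow (A, B) = (-2, -3) or (2, 3).
Impose the point condition(s):
  u(0, 0) = 5  ⟹  A + B = 5
Only A = 2, B = 3 satisfies everything.
Hence u(x, y) = 2 e^{x} + 3 e^{y}.

Answer: u(x, y) = 2 e^{x} + 3 e^{y}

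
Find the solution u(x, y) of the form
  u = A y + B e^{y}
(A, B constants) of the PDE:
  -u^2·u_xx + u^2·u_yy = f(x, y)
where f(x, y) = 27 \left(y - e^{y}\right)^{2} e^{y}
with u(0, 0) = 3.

Substitute the ansatz u = A y + B e^{y} into the left-hand side.
Derivatives of the ansatz:
  u_xx = 0
  u_yy = B e^{y}
Term by term:
  -u^2·u_xx = 0
  u^2·u_yy = A^{2} B y^{2} e^{y} + 2 A B^{2} y e^{2 y} + B^{3} e^{3 y}
So the left-hand side equals
  A^{2} B y^{2} e^{y} + 2 A B^{2} y e^{2 y} + B^{3} e^{3 y}
This must equal f(x, y) identically; expanded, f = 27 y^{2} e^{y} - 54 y e^{2 y} + 27 e^{3 y}.
Matching coefficients of the independent functions:
  [y e^{2 y}]:  2 A B^{2} = -54
  [y^{2} e^{y}]:  A^{2} B = 27
  [e^{3 y}]:  B^{3} = 27
Solving: A = -3, B = 3.
Check against the point condition:
  u(0, 0) = 3  ⟹  B = 3  ✓
Hence u(x, y) = - 3 y + 3 e^{y}.

Answer: u(x, y) = - 3 y + 3 e^{y}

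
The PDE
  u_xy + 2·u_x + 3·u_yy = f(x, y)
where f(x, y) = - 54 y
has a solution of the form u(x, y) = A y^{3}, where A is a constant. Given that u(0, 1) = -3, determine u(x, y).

Answer: u(x, y) = - 3 y^{3}

Derivation:
Substitute the ansatz u = A y^{3} into the left-hand side.
Derivatives of the ansatz:
  u_xy = 0
  u_x = 0
  u_yy = 6 A y
Term by term:
  u_xy = 0
  2·u_x = 0
  3·u_yy = 18 A y
So the left-hand side equals
  18 A y
This must equal f(x, y) = - 54 y identically.
Matching coefficients of the independent functions:
  [y]:  18 A = -54
Solving: A = -3.
Check against the point condition:
  u(0, 1) = -3  ⟹  A = -3  ✓
Hence u(x, y) = - 3 y^{3}.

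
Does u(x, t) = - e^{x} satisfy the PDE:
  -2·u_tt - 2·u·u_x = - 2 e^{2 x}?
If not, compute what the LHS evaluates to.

Evaluate each term of the left-hand side for u = - e^{x}.
Derivatives:
  u_tt = 0
  u_x = - e^{x}
Terms:
  -2·u_tt = 0
  -2·u·u_x = - 2 e^{2 x}
Sum: LHS = - 2 e^{2 x}
This is exactly the given right-hand side, so u is a solution.

Answer: Yes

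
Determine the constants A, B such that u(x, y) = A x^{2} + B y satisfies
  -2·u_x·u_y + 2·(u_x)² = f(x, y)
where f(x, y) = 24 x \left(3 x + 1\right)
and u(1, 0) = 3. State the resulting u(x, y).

Answer: u(x, y) = 3 x^{2} - 2 y

Derivation:
Substitute the ansatz u = A x^{2} + B y into the left-hand side.
Derivatives of the ansatz:
  u_x = 2 A x
  u_y = B
Term by term:
  -2·u_x·u_y = - 4 A B x
  2·(u_x)² = 8 A^{2} x^{2}
So the left-hand side equals
  8 A^{2} x^{2} - 4 A B x
This must equal f(x, y) = 24 x \left(3 x + 1\right) identically.
Matching coefficients of the independent functions:
  [x]:  - 4 A B = 24
  [x^{2}]:  8 A^{2} = 72
These equations allow (A, B) = (-3, 2) or (3, -2).
Impose the point condition(s):
  u(1, 0) = 3  ⟹  A = 3
Only A = 3, B = -2 satisfies everything.
Hence u(x, y) = 3 x^{2} - 2 y.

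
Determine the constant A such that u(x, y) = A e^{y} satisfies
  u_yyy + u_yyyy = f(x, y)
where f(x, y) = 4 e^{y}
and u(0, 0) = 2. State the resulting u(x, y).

Answer: u(x, y) = 2 e^{y}

Derivation:
Substitute the ansatz u = A e^{y} into the left-hand side.
Derivatives of the ansatz:
  u_yyy = A e^{y}
  u_yyyy = A e^{y}
Term by term:
  u_yyy = A e^{y}
  u_yyyy = A e^{y}
So the left-hand side equals
  2 A e^{y}
This must equal f(x, y) = 4 e^{y} identically.
Matching coefficients of the independent functions:
  [e^{y}]:  2 A = 4
Solving: A = 2.
Check against the point condition:
  u(0, 0) = 2  ⟹  A = 2  ✓
Hence u(x, y) = 2 e^{y}.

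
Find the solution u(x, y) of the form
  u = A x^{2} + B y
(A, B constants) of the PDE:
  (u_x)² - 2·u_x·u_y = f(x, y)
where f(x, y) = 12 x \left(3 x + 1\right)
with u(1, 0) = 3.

Substitute the ansatz u = A x^{2} + B y into the left-hand side.
Derivatives of the ansatz:
  u_x = 2 A x
  u_y = B
Term by term:
  (u_x)² = 4 A^{2} x^{2}
  -2·u_x·u_y = - 4 A B x
So the left-hand side equals
  4 A^{2} x^{2} - 4 A B x
This must equal f(x, y) = 12 x \left(3 x + 1\right) identically.
Matching coefficients of the independent functions:
  [x]:  - 4 A B = 12
  [x^{2}]:  4 A^{2} = 36
These equations allow (A, B) = (-3, 1) or (3, -1).
Impose the point condition(s):
  u(1, 0) = 3  ⟹  A = 3
Only A = 3, B = -1 satisfies everything.
Hence u(x, y) = 3 x^{2} - y.

Answer: u(x, y) = 3 x^{2} - y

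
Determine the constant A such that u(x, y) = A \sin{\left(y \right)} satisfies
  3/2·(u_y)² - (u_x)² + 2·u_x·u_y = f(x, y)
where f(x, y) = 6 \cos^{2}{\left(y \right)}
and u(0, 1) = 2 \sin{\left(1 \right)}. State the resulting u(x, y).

Substitute the ansatz u = A \sin{\left(y \right)} into the left-hand side.
Derivatives of the ansatz:
  u_y = A \cos{\left(y \right)}
  u_x = 0
Term by term:
  3/2·(u_y)² = \frac{3 A^{2} \cos^{2}{\left(y \right)}}{2}
  -(u_x)² = 0
  2·u_x·u_y = 0
So the left-hand side equals
  \frac{3 A^{2} \cos^{2}{\left(y \right)}}{2}
This must equal f(x, y) = 6 \cos^{2}{\left(y \right)} identically.
Matching coefficients of the independent functions:
  [\cos^{2}{\left(y \right)}]:  \frac{3 A^{2}}{2} = 6
These equations allow (A) = (-2) or (2).
Impose the point condition(s):
  u(0, 1) = 2 \sin{\left(1 \right)}  ⟹  A \sin{\left(1 \right)} = 2 \sin{\left(1 \right)}
Only A = 2 satisfies everything.
Hence u(x, y) = 2 \sin{\left(y \right)}.

Answer: u(x, y) = 2 \sin{\left(y \right)}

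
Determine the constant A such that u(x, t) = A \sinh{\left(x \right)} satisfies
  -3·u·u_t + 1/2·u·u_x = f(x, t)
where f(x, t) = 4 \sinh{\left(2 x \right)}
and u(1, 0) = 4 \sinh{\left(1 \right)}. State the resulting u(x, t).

Answer: u(x, t) = 4 \sinh{\left(x \right)}

Derivation:
Substitute the ansatz u = A \sinh{\left(x \right)} into the left-hand side.
Derivatives of the ansatz:
  u_t = 0
  u_x = A \cosh{\left(x \right)}
Term by term:
  -3·u·u_t = 0
  1/2·u·u_x = \frac{A^{2} \sinh{\left(x \right)} \cosh{\left(x \right)}}{2}
So the left-hand side equals
  \frac{A^{2} \sinh{\left(x \right)} \cosh{\left(x \right)}}{2}
This must equal f(x, t) identically; expanded, f = 8 \sinh{\left(x \right)} \cosh{\left(x \right)}.
Matching coefficients of the independent functions:
  [\sinh{\left(x \right)} \cosh{\left(x \right)}]:  \frac{A^{2}}{2} = 8
These equations allow (A) = (-4) or (4).
Impose the point condition(s):
  u(1, 0) = 4 \sinh{\left(1 \right)}  ⟹  A \sinh{\left(1 \right)} = 4 \sinh{\left(1 \right)}
Only A = 4 satisfies everything.
Hence u(x, t) = 4 \sinh{\left(x \right)}.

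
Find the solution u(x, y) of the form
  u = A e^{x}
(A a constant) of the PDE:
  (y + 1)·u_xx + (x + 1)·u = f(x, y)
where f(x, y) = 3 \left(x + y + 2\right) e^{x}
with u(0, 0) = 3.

Substitute the ansatz u = A e^{x} into the left-hand side.
Derivatives of the ansatz:
  u_xx = A e^{x}
Term by term:
  (y + 1)·u_xx = A y e^{x} + A e^{x}
  (x + 1)·u = A x e^{x} + A e^{x}
So the left-hand side equals
  A x e^{x} + A y e^{x} + 2 A e^{x}
This must equal f(x, y) identically; expanded, f = 3 x e^{x} + 3 y e^{x} + 6 e^{x}.
Matching coefficients of the independent functions:
  [x e^{x}, y e^{x}]:  A = 3
  [e^{x}]:  2 A = 6
Solving: A = 3.
Check against the point condition:
  u(0, 0) = 3  ⟹  A = 3  ✓
Hence u(x, y) = 3 e^{x}.

Answer: u(x, y) = 3 e^{x}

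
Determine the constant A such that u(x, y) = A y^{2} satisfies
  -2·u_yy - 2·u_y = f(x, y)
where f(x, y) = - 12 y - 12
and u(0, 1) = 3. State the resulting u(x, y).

Answer: u(x, y) = 3 y^{2}

Derivation:
Substitute the ansatz u = A y^{2} into the left-hand side.
Derivatives of the ansatz:
  u_yy = 2 A
  u_y = 2 A y
Term by term:
  -2·u_yy = - 4 A
  -2·u_y = - 4 A y
So the left-hand side equals
  - 4 A y - 4 A
This must equal f(x, y) = - 12 y - 12 identically.
Matching coefficients of the independent functions:
  [constant term, y]:  - 4 A = -12
Solving: A = 3.
Check against the point condition:
  u(0, 1) = 3  ⟹  A = 3  ✓
Hence u(x, y) = 3 y^{2}.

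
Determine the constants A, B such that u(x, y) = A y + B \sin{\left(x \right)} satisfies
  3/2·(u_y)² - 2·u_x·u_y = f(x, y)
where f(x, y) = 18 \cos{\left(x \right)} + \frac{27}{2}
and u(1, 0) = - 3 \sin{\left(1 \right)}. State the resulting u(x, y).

Substitute the ansatz u = A y + B \sin{\left(x \right)} into the left-hand side.
Derivatives of the ansatz:
  u_y = A
  u_x = B \cos{\left(x \right)}
Term by term:
  3/2·(u_y)² = \frac{3 A^{2}}{2}
  -2·u_x·u_y = - 2 A B \cos{\left(x \right)}
So the left-hand side equals
  \frac{3 A^{2}}{2} - 2 A B \cos{\left(x \right)}
This must equal f(x, y) = 18 \cos{\left(x \right)} + \frac{27}{2} identically.
Matching coefficients of the independent functions:
  [constant term]:  \frac{3 A^{2}}{2} = \frac{27}{2}
  [\cos{\left(x \right)}]:  - 2 A B = 18
These equations allow (A, B) = (-3, 3) or (3, -3).
Impose the point condition(s):
  u(1, 0) = - 3 \sin{\left(1 \right)}  ⟹  B \sin{\left(1 \right)} = - 3 \sin{\left(1 \right)}
Only A = 3, B = -3 satisfies everything.
Hence u(x, y) = 3 y - 3 \sin{\left(x \right)}.

Answer: u(x, y) = 3 y - 3 \sin{\left(x \right)}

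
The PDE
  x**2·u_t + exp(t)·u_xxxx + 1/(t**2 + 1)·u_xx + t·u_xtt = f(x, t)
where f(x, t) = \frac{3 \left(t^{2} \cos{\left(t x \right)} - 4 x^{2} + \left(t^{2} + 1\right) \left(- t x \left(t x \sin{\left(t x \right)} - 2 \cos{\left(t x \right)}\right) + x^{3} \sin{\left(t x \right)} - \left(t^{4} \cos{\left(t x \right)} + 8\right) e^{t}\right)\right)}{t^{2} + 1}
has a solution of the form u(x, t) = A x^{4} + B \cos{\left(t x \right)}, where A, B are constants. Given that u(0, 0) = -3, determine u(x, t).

Substitute the ansatz u = A x^{4} + B \cos{\left(t x \right)} into the left-hand side.
Derivatives of the ansatz:
  u_t = - B x \sin{\left(t x \right)}
  u_xxxx = 24 A + B t^{4} \cos{\left(t x \right)}
  u_xx = 12 A x^{2} - B t^{2} \cos{\left(t x \right)}
  u_xtt = B t x^{2} \sin{\left(t x \right)} - 2 B x \cos{\left(t x \right)}
Term by term:
  x**2·u_t = - B x^{3} \sin{\left(t x \right)}
  exp(t)·u_xxxx = 24 A e^{t} + B t^{4} e^{t} \cos{\left(t x \right)}
  1/(t**2 + 1)·u_xx = \frac{12 A x^{2}}{t^{2} + 1} - \frac{B t^{2} \cos{\left(t x \right)}}{t^{2} + 1}
  t·u_xtt = B t^{2} x^{2} \sin{\left(t x \right)} - 2 B t x \cos{\left(t x \right)}
So the left-hand side equals
  \frac{12 A x^{2}}{t^{2} + 1} + 24 A e^{t} + B t^{4} e^{t} \cos{\left(t x \right)} + B t^{2} x^{2} \sin{\left(t x \right)} - \frac{B t^{2} \cos{\left(t x \right)}}{t^{2} + 1} - 2 B t x \cos{\left(t x \right)} - B x^{3} \sin{\left(t x \right)}
This must equal f(x, t) identically; expanded, f = - 3 t^{4} e^{t} \cos{\left(t x \right)} - 3 t^{2} x^{2} \sin{\left(t x \right)} + \frac{3 t^{2} \cos{\left(t x \right)}}{t^{2} + 1} + 6 t x \cos{\left(t x \right)} + 3 x^{3} \sin{\left(t x \right)} - \frac{12 x^{2}}{t^{2} + 1} - 24 e^{t}.
Matching coefficients of the independent functions:
  [\frac{x^{2}}{t^{2} + 1}]:  12 A = -12
  [x^{3} \sin{\left(t x \right)}, \frac{t^{2} \cos{\left(t x \right)}}{t^{2} + 1}]:  - B = 3
  [t x \cos{\left(t x \right)}]:  - 2 B = 6
  [t^{2} x^{2} \sin{\left(t x \right)}, t^{4} e^{t} \cos{\left(t x \right)}]:  B = -3
  [e^{t}]:  24 A = -24
Solving: A = -1, B = -3.
Check against the point condition:
  u(0, 0) = -3  ⟹  B = -3  ✓
Hence u(x, t) = - x^{4} - 3 \cos{\left(t x \right)}.

Answer: u(x, t) = - x^{4} - 3 \cos{\left(t x \right)}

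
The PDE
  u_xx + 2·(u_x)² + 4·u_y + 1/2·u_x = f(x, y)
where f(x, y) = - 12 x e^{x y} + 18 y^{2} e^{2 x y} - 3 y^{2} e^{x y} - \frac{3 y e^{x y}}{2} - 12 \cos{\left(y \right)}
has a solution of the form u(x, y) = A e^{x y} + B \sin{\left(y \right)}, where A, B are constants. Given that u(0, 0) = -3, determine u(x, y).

Answer: u(x, y) = - 3 e^{x y} - 3 \sin{\left(y \right)}

Derivation:
Substitute the ansatz u = A e^{x y} + B \sin{\left(y \right)} into the left-hand side.
Derivatives of the ansatz:
  u_xx = A y^{2} e^{x y}
  u_x = A y e^{x y}
  u_y = A x e^{x y} + B \cos{\left(y \right)}
Term by term:
  u_xx = A y^{2} e^{x y}
  2·(u_x)² = 2 A^{2} y^{2} e^{2 x y}
  4·u_y = 4 A x e^{x y} + 4 B \cos{\left(y \right)}
  1/2·u_x = \frac{A y e^{x y}}{2}
So the left-hand side equals
  2 A^{2} y^{2} e^{2 x y} + 4 A x e^{x y} + A y^{2} e^{x y} + \frac{A y e^{x y}}{2} + 4 B \cos{\left(y \right)}
This must equal f(x, y) = - 12 x e^{x y} + 18 y^{2} e^{2 x y} - 3 y^{2} e^{x y} - \frac{3 y e^{x y}}{2} - 12 \cos{\left(y \right)} identically.
Matching coefficients of the independent functions:
  [x e^{x y}]:  4 A = -12
  [y e^{x y}]:  \frac{A}{2} = - \frac{3}{2}
  [y^{2} e^{x y}]:  A = -3
  [y^{2} e^{2 x y}]:  2 A^{2} = 18
  [\cos{\left(y \right)}]:  4 B = -12
Solving: A = -3, B = -3.
Check against the point condition:
  u(0, 0) = -3  ⟹  A = -3  ✓
Hence u(x, y) = - 3 e^{x y} - 3 \sin{\left(y \right)}.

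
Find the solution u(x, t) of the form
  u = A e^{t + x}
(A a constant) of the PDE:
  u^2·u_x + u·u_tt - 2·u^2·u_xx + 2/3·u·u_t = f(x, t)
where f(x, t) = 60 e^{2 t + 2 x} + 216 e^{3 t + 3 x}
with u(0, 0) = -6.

Substitute the ansatz u = A e^{t + x} into the left-hand side.
Derivatives of the ansatz:
  u_x = A e^{t} e^{x}
  u_tt = A e^{t} e^{x}
  u_xx = A e^{t} e^{x}
  u_t = A e^{t} e^{x}
Term by term:
  u^2·u_x = A^{3} e^{3 t} e^{3 x}
  u·u_tt = A^{2} e^{2 t} e^{2 x}
  -2·u^2·u_xx = - 2 A^{3} e^{3 t} e^{3 x}
  2/3·u·u_t = \frac{2 A^{2} e^{2 t} e^{2 x}}{3}
So the left-hand side equals
  - A^{3} e^{3 t} e^{3 x} + \frac{5 A^{2} e^{2 t} e^{2 x}}{3}
This must equal f(x, t) identically; expanded, f = 216 e^{3 t} e^{3 x} + 60 e^{2 t} e^{2 x}.
Matching coefficients of the independent functions:
  [e^{2 t} e^{2 x}]:  \frac{5 A^{2}}{3} = 60
  [e^{3 t} e^{3 x}]:  - A^{3} = 216
Solving: A = -6.
Check against the point condition:
  u(0, 0) = -6  ⟹  A = -6  ✓
Hence u(x, t) = - 6 e^{t + x}.

Answer: u(x, t) = - 6 e^{t + x}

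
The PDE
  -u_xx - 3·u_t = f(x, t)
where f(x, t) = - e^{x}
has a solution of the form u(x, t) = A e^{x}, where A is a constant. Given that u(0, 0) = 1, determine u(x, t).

Substitute the ansatz u = A e^{x} into the left-hand side.
Derivatives of the ansatz:
  u_xx = A e^{x}
  u_t = 0
Term by term:
  -u_xx = - A e^{x}
  -3·u_t = 0
So the left-hand side equals
  - A e^{x}
This must equal f(x, t) = - e^{x} identically.
Matching coefficients of the independent functions:
  [e^{x}]:  - A = -1
Solving: A = 1.
Check against the point condition:
  u(0, 0) = 1  ⟹  A = 1  ✓
Hence u(x, t) = e^{x}.

Answer: u(x, t) = e^{x}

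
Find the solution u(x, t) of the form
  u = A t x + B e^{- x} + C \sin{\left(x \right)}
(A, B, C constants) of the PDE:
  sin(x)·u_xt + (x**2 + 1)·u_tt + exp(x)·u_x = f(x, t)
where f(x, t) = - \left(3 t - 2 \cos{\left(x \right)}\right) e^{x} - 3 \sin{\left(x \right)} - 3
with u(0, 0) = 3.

Substitute the ansatz u = A t x + B e^{- x} + C \sin{\left(x \right)} into the left-hand side.
Derivatives of the ansatz:
  u_xt = A
  u_tt = 0
  u_x = A t - B e^{- x} + C \cos{\left(x \right)}
Term by term:
  sin(x)·u_xt = A \sin{\left(x \right)}
  (x**2 + 1)·u_tt = 0
  exp(x)·u_x = A t e^{x} - B + C e^{x} \cos{\left(x \right)}
So the left-hand side equals
  A t e^{x} + A \sin{\left(x \right)} - B + C e^{x} \cos{\left(x \right)}
This must equal f(x, t) identically; expanded, f = - 3 t e^{x} + 2 e^{x} \cos{\left(x \right)} - 3 \sin{\left(x \right)} - 3.
Matching coefficients of the independent functions:
  [constant term]:  - B = -3
  [t e^{x}, \sin{\left(x \right)}]:  A = -3
  [e^{x} \cos{\left(x \right)}]:  C = 2
Solving: A = -3, B = 3, C = 2.
Check against the point condition:
  u(0, 0) = 3  ⟹  B = 3  ✓
Hence u(x, t) = - 3 t x + 2 \sin{\left(x \right)} + 3 e^{- x}.

Answer: u(x, t) = - 3 t x + 2 \sin{\left(x \right)} + 3 e^{- x}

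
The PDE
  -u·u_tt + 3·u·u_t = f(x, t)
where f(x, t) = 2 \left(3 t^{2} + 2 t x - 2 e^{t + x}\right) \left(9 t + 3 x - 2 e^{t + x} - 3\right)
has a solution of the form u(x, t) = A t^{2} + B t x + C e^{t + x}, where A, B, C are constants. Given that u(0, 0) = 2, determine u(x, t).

Substitute the ansatz u = A t^{2} + B t x + C e^{t + x} into the left-hand side.
Derivatives of the ansatz:
  u_tt = 2 A + C e^{t} e^{x}
  u_t = 2 A t + B x + C e^{t} e^{x}
Term by term:
  -u·u_tt = - 2 A^{2} t^{2} - 2 A B t x - A C t^{2} e^{t} e^{x} - 2 A C e^{t} e^{x} - B C t x e^{t} e^{x} - C^{2} e^{2 t} e^{2 x}
  3·u·u_t = 6 A^{2} t^{3} + 9 A B t^{2} x + 3 A C t^{2} e^{t} e^{x} + 6 A C t e^{t} e^{x} + 3 B^{2} t x^{2} + 3 B C t x e^{t} e^{x} + 3 B C x e^{t} e^{x} + 3 C^{2} e^{2 t} e^{2 x}
So the left-hand side equals
  6 A^{2} t^{3} - 2 A^{2} t^{2} + 9 A B t^{2} x - 2 A B t x + 2 A C t^{2} e^{t} e^{x} + 6 A C t e^{t} e^{x} - 2 A C e^{t} e^{x} + 3 B^{2} t x^{2} + 2 B C t x e^{t} e^{x} + 3 B C x e^{t} e^{x} + 2 C^{2} e^{2 t} e^{2 x}
This must equal f(x, t) identically; expanded, f = 54 t^{3} + 54 t^{2} x - 12 t^{2} e^{t} e^{x} - 18 t^{2} + 12 t x^{2} - 8 t x e^{t} e^{x} - 12 t x - 36 t e^{t} e^{x} - 12 x e^{t} e^{x} + 8 e^{2 t} e^{2 x} + 12 e^{t} e^{x}.
Matching coefficients of the independent functions:
  [t^{2}]:  - 2 A^{2} = -18
  [t^{3}]:  6 A^{2} = 54
  [t x]:  - 2 A B = -12
  [t x^{2}]:  3 B^{2} = 12
  [t^{2} x]:  9 A B = 54
  [e^{t} e^{x}]:  - 2 A C = 12
  [e^{2 t} e^{2 x}]:  2 C^{2} = 8
  [t e^{t} e^{x}]:  6 A C = -36
  [t^{2} e^{t} e^{x}]:  2 A C = -12
  [x e^{t} e^{x}]:  3 B C = -12
  [t x e^{t} e^{x}]:  2 B C = -8
These equations allow (A, B, C) = (-3, -2, 2) or (3, 2, -2).
Impose the point condition(s):
  u(0, 0) = 2  ⟹  C = 2
Only A = -3, B = -2, C = 2 satisfies everything.
Hence u(x, t) = - 3 t^{2} - 2 t x + 2 e^{t + x}.

Answer: u(x, t) = - 3 t^{2} - 2 t x + 2 e^{t + x}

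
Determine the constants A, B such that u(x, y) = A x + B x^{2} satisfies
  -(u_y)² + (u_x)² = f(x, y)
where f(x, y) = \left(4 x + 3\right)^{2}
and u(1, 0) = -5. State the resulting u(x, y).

Substitute the ansatz u = A x + B x^{2} into the left-hand side.
Derivatives of the ansatz:
  u_y = 0
  u_x = A + 2 B x
Term by term:
  -(u_y)² = 0
  (u_x)² = A^{2} + 4 A B x + 4 B^{2} x^{2}
So the left-hand side equals
  A^{2} + 4 A B x + 4 B^{2} x^{2}
This must equal f(x, y) identically; expanded, f = 16 x^{2} + 24 x + 9.
Matching coefficients of the independent functions:
  [constant term]:  A^{2} = 9
  [x]:  4 A B = 24
  [x^{2}]:  4 B^{2} = 16
These equations allow (A, B) = (-3, -2) or (3, 2).
Impose the point condition(s):
  u(1, 0) = -5  ⟹  A + B = -5
Only A = -3, B = -2 satisfies everything.
Hence u(x, y) = - 2 x^{2} - 3 x.

Answer: u(x, y) = - 2 x^{2} - 3 x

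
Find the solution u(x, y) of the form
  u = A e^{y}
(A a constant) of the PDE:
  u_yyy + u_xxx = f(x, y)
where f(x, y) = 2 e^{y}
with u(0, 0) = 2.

Answer: u(x, y) = 2 e^{y}

Derivation:
Substitute the ansatz u = A e^{y} into the left-hand side.
Derivatives of the ansatz:
  u_yyy = A e^{y}
  u_xxx = 0
Term by term:
  u_yyy = A e^{y}
  u_xxx = 0
So the left-hand side equals
  A e^{y}
This must equal f(x, y) = 2 e^{y} identically.
Matching coefficients of the independent functions:
  [e^{y}]:  A = 2
Solving: A = 2.
Check against the point condition:
  u(0, 0) = 2  ⟹  A = 2  ✓
Hence u(x, y) = 2 e^{y}.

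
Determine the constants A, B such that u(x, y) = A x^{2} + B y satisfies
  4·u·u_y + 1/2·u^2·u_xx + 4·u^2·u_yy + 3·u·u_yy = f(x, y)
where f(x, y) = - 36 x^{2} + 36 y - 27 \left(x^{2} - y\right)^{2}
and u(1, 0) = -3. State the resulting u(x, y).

Substitute the ansatz u = A x^{2} + B y into the left-hand side.
Derivatives of the ansatz:
  u_y = B
  u_xx = 2 A
  u_yy = 0
Term by term:
  4·u·u_y = 4 A B x^{2} + 4 B^{2} y
  1/2·u^2·u_xx = A^{3} x^{4} + 2 A^{2} B x^{2} y + A B^{2} y^{2}
  4·u^2·u_yy = 0
  3·u·u_yy = 0
So the left-hand side equals
  A^{3} x^{4} + 2 A^{2} B x^{2} y + A B^{2} y^{2} + 4 A B x^{2} + 4 B^{2} y
This must equal f(x, y) identically; expanded, f = - 27 x^{4} + 54 x^{2} y - 36 x^{2} - 27 y^{2} + 36 y.
Matching coefficients of the independent functions:
  [x^{2}]:  4 A B = -36
  [x^{4}]:  A^{3} = -27
  [y]:  4 B^{2} = 36
  [y^{2}]:  A B^{2} = -27
  [x^{2} y]:  2 A^{2} B = 54
Solving: A = -3, B = 3.
Check against the point condition:
  u(1, 0) = -3  ⟹  A = -3  ✓
Hence u(x, y) = - 3 x^{2} + 3 y.

Answer: u(x, y) = - 3 x^{2} + 3 y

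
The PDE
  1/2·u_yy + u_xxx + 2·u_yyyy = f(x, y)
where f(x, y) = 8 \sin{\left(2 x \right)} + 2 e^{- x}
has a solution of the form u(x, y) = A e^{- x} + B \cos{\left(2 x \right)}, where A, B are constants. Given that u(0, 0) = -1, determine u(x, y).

Answer: u(x, y) = \cos{\left(2 x \right)} - 2 e^{- x}

Derivation:
Substitute the ansatz u = A e^{- x} + B \cos{\left(2 x \right)} into the left-hand side.
Derivatives of the ansatz:
  u_yy = 0
  u_xxx = - A e^{- x} + 8 B \sin{\left(2 x \right)}
  u_yyyy = 0
Term by term:
  1/2·u_yy = 0
  u_xxx = - A e^{- x} + 8 B \sin{\left(2 x \right)}
  2·u_yyyy = 0
So the left-hand side equals
  - A e^{- x} + 8 B \sin{\left(2 x \right)}
This must equal f(x, y) = 8 \sin{\left(2 x \right)} + 2 e^{- x} identically.
Matching coefficients of the independent functions:
  [e^{- x}]:  - A = 2
  [\sin{\left(2 x \right)}]:  8 B = 8
Solving: A = -2, B = 1.
Check against the point condition:
  u(0, 0) = -1  ⟹  A + B = -1  ✓
Hence u(x, y) = \cos{\left(2 x \right)} - 2 e^{- x}.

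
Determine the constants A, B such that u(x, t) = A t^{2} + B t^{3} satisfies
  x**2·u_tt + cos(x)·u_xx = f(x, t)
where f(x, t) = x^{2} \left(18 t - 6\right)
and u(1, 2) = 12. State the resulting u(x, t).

Substitute the ansatz u = A t^{2} + B t^{3} into the left-hand side.
Derivatives of the ansatz:
  u_tt = 2 A + 6 B t
  u_xx = 0
Term by term:
  x**2·u_tt = 2 A x^{2} + 6 B t x^{2}
  cos(x)·u_xx = 0
So the left-hand side equals
  2 A x^{2} + 6 B t x^{2}
This must equal f(x, t) identically; expanded, f = 18 t x^{2} - 6 x^{2}.
Matching coefficients of the independent functions:
  [x^{2}]:  2 A = -6
  [t x^{2}]:  6 B = 18
Solving: A = -3, B = 3.
Check against the point condition:
  u(1, 2) = 12  ⟹  4 A + 8 B = 12  ✓
Hence u(x, t) = 3 t^{3} - 3 t^{2}.

Answer: u(x, t) = 3 t^{3} - 3 t^{2}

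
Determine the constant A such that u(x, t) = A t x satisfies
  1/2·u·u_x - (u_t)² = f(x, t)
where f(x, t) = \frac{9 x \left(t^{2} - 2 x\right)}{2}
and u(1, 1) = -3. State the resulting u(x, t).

Substitute the ansatz u = A t x into the left-hand side.
Derivatives of the ansatz:
  u_x = A t
  u_t = A x
Term by term:
  1/2·u·u_x = \frac{A^{2} t^{2} x}{2}
  -(u_t)² = - A^{2} x^{2}
So the left-hand side equals
  \frac{A^{2} t^{2} x}{2} - A^{2} x^{2}
This must equal f(x, t) identically; expanded, f = \frac{9 t^{2} x}{2} - 9 x^{2}.
Matching coefficients of the independent functions:
  [x^{2}]:  - A^{2} = -9
  [t^{2} x]:  \frac{A^{2}}{2} = \frac{9}{2}
These equations allow (A) = (-3) or (3).
Impose the point condition(s):
  u(1, 1) = -3  ⟹  A = -3
Only A = -3 satisfies everything.
Hence u(x, t) = - 3 t x.

Answer: u(x, t) = - 3 t x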